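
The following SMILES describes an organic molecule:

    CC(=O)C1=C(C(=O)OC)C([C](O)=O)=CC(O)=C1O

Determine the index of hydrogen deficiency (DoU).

Degree of unsaturation = (number of rings) + (number of π bonds).
Ring closures in the SMILES: 1.
π bonds: 6 double bonds (each 1 DoU) → 6 DoU from unsaturation.
Total DoU = 1 + 6 = 7.

7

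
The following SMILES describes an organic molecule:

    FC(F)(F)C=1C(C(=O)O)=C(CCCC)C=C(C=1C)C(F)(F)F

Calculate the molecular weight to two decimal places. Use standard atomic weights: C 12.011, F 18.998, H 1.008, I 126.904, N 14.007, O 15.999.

First, the molecular formula is C14H14F6O2 (counting implicit H from valence).
  C: 14 × 12.011 = 168.154
  F: 6 × 18.998 = 113.988
  H: 14 × 1.008 = 14.112
  O: 2 × 15.999 = 31.998
Sum: 14×12.011 + 6×18.998 + 14×1.008 + 2×15.999 = 328.252 → 328.25 g/mol.

328.25 g/mol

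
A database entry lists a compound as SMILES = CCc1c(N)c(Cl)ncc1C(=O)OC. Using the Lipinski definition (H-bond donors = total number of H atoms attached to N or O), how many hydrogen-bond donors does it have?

2

Donors: find every N or O and count the H atoms it carries.
  atom 5 (N): bond orders sum to 1 → 2 H
  atom 8 (N): bond orders sum to 3 → 0 H
  atom 12 (O): bond orders sum to 2 → 0 H
  atom 13 (O): bond orders sum to 2 → 0 H
Lipinski HBD = 2.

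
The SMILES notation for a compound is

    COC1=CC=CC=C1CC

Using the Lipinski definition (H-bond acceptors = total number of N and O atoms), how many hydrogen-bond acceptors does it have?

1

N atoms: 0; O atoms: 1.
Lipinski HBA = 0 + 1 = 1.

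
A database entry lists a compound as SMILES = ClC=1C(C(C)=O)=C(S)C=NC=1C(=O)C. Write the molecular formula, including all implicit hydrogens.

C9H8ClNO2S

Walk through each heavy atom and fill implicit hydrogens from standard valence (C 4, N 3, O 2, S 2, halogen 1):
  atom 1: Cl (halogen, monovalent) → 0 H
  atom 2: C, bond orders sum to 4 (valence 4) → 0 H
  atom 3: C, bond orders sum to 4 (valence 4) → 0 H
  atom 4: C, bond orders sum to 4 (valence 4) → 0 H
  atom 5: C, bond orders sum to 1 (valence 4) → 3 H
  atom 6: O, bond orders sum to 2 (valence 2) → 0 H
  atom 7: C, bond orders sum to 4 (valence 4) → 0 H
  atom 8: S, bond orders sum to 1 (valence 2) → 1 H
  atom 9: C, bond orders sum to 3 (valence 4) → 1 H
  atom 10: N, bond orders sum to 3 (valence 3) → 0 H
  atom 11: C, bond orders sum to 4 (valence 4) → 0 H
  atom 12: C, bond orders sum to 4 (valence 4) → 0 H
  atom 13: O, bond orders sum to 2 (valence 2) → 0 H
  atom 14: C, bond orders sum to 1 (valence 4) → 3 H
Totals → C:9, H:8, Cl:1, N:1, O:2, S:1.
In Hill order: C9H8ClNO2S.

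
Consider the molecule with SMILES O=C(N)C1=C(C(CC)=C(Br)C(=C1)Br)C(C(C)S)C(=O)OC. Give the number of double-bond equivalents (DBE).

6

Degree of unsaturation = (number of rings) + (number of π bonds).
Ring closures in the SMILES: 1.
π bonds: 5 double bonds (each 1 DoU) → 5 DoU from unsaturation.
Total DoU = 1 + 5 = 6.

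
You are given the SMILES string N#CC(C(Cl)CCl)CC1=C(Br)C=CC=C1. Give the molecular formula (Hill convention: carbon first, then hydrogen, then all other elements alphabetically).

Walk through each heavy atom and fill implicit hydrogens from standard valence (C 4, N 3, O 2, S 2, halogen 1):
  atom 1: N, bond orders sum to 3 (valence 3) → 0 H
  atom 2: C, bond orders sum to 4 (valence 4) → 0 H
  atom 3: C, bond orders sum to 3 (valence 4) → 1 H
  atom 4: C, bond orders sum to 3 (valence 4) → 1 H
  atom 5: Cl (halogen, monovalent) → 0 H
  atom 6: C, bond orders sum to 2 (valence 4) → 2 H
  atom 7: Cl (halogen, monovalent) → 0 H
  atom 8: C, bond orders sum to 2 (valence 4) → 2 H
  atom 9: C, bond orders sum to 4 (valence 4) → 0 H
  atom 10: C, bond orders sum to 4 (valence 4) → 0 H
  atom 11: Br (halogen, monovalent) → 0 H
  atom 12: C, bond orders sum to 3 (valence 4) → 1 H
  atom 13: C, bond orders sum to 3 (valence 4) → 1 H
  atom 14: C, bond orders sum to 3 (valence 4) → 1 H
  atom 15: C, bond orders sum to 3 (valence 4) → 1 H
Totals → C:11, H:10, Br:1, Cl:2, N:1.

C11H10BrCl2N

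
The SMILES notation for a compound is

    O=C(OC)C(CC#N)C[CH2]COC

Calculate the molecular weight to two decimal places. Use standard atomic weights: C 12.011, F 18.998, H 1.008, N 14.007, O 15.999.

185.22 g/mol

First, the molecular formula is C9H15NO3 (counting implicit H from valence).
  C: 9 × 12.011 = 108.099
  H: 15 × 1.008 = 15.120
  N: 1 × 14.007 = 14.007
  O: 3 × 15.999 = 47.997
Sum: 9×12.011 + 15×1.008 + 1×14.007 + 3×15.999 = 185.223 → 185.22 g/mol.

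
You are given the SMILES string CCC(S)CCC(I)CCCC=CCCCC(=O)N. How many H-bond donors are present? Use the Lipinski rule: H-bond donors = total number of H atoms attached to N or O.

2

Donors: find every N or O and count the H atoms it carries.
  atom 18 (O): bond orders sum to 2 → 0 H
  atom 19 (N): bond orders sum to 1 → 2 H
Lipinski HBD = 2.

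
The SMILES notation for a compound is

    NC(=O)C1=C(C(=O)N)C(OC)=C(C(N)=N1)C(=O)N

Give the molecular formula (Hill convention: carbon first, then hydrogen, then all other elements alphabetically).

C9H11N5O4

Walk through each heavy atom and fill implicit hydrogens from standard valence (C 4, N 3, O 2, S 2, halogen 1):
  atom 1: N, bond orders sum to 1 (valence 3) → 2 H
  atom 2: C, bond orders sum to 4 (valence 4) → 0 H
  atom 3: O, bond orders sum to 2 (valence 2) → 0 H
  atom 4: C, bond orders sum to 4 (valence 4) → 0 H
  atom 5: C, bond orders sum to 4 (valence 4) → 0 H
  atom 6: C, bond orders sum to 4 (valence 4) → 0 H
  atom 7: O, bond orders sum to 2 (valence 2) → 0 H
  atom 8: N, bond orders sum to 1 (valence 3) → 2 H
  atom 9: C, bond orders sum to 4 (valence 4) → 0 H
  atom 10: O, bond orders sum to 2 (valence 2) → 0 H
  atom 11: C, bond orders sum to 1 (valence 4) → 3 H
  atom 12: C, bond orders sum to 4 (valence 4) → 0 H
  atom 13: C, bond orders sum to 4 (valence 4) → 0 H
  atom 14: N, bond orders sum to 1 (valence 3) → 2 H
  atom 15: N, bond orders sum to 3 (valence 3) → 0 H
  atom 16: C, bond orders sum to 4 (valence 4) → 0 H
  atom 17: O, bond orders sum to 2 (valence 2) → 0 H
  atom 18: N, bond orders sum to 1 (valence 3) → 2 H
Totals → C:9, H:11, N:5, O:4.
In Hill order: C9H11N5O4.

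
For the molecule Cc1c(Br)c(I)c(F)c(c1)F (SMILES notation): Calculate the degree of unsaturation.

4

Molecular formula: C7H4BrF2I.
DoU = (2C + 2 + N − H − X) / 2, where X is the halogen count and O/S are ignored.
    = (2·7 + 2 + 0 − 4 − 4) / 2 = 8 / 2 = 4.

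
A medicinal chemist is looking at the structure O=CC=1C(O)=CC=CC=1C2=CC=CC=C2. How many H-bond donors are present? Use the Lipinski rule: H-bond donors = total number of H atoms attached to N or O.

Donors: find every N or O and count the H atoms it carries.
  atom 1 (O): bond orders sum to 2 → 0 H
  atom 5 (O): bond orders sum to 1 → 1 H
Lipinski HBD = 1.

1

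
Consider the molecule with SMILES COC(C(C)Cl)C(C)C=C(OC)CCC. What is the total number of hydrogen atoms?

Walk through each heavy atom and fill implicit hydrogens from standard valence (C 4, N 3, O 2, S 2, halogen 1):
  atom 1: C, bond orders sum to 1 (valence 4) → 3 H
  atom 2: O, bond orders sum to 2 (valence 2) → 0 H
  atom 3: C, bond orders sum to 3 (valence 4) → 1 H
  atom 4: C, bond orders sum to 3 (valence 4) → 1 H
  atom 5: C, bond orders sum to 1 (valence 4) → 3 H
  atom 6: Cl (halogen, monovalent) → 0 H
  atom 7: C, bond orders sum to 3 (valence 4) → 1 H
  atom 8: C, bond orders sum to 1 (valence 4) → 3 H
  atom 9: C, bond orders sum to 3 (valence 4) → 1 H
  atom 10: C, bond orders sum to 4 (valence 4) → 0 H
  atom 11: O, bond orders sum to 2 (valence 2) → 0 H
  atom 12: C, bond orders sum to 1 (valence 4) → 3 H
  atom 13: C, bond orders sum to 2 (valence 4) → 2 H
  atom 14: C, bond orders sum to 2 (valence 4) → 2 H
  atom 15: C, bond orders sum to 1 (valence 4) → 3 H
Total hydrogens: 23.

23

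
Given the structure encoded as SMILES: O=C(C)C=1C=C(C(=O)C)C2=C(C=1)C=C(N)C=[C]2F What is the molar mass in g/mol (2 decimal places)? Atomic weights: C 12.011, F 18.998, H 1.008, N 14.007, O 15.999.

First, the molecular formula is C14H12FNO2 (counting implicit H from valence).
  C: 14 × 12.011 = 168.154
  F: 1 × 18.998 = 18.998
  H: 12 × 1.008 = 12.096
  N: 1 × 14.007 = 14.007
  O: 2 × 15.999 = 31.998
Sum: 14×12.011 + 1×18.998 + 12×1.008 + 1×14.007 + 2×15.999 = 245.253 → 245.25 g/mol.

245.25 g/mol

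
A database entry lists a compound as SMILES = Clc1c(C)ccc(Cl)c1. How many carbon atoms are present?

Count every carbon token in the SMILES (each C, including those in ring-closure positions and inside branches).
Carbon count: 7.

7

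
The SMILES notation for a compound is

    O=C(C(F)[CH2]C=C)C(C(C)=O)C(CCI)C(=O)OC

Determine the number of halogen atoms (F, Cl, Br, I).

Halogen atoms appear at heavy-atom positions 4, 15 (1×F, 1×I).
Other groups present: 1 alkene, 1 ester, 2 ketone.
Halogen count: 2.

2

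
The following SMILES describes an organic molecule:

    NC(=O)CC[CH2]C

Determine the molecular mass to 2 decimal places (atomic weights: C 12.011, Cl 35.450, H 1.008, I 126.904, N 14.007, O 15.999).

First, the molecular formula is C5H11NO (counting implicit H from valence).
  C: 5 × 12.011 = 60.055
  H: 11 × 1.008 = 11.088
  N: 1 × 14.007 = 14.007
  O: 1 × 15.999 = 15.999
Sum: 5×12.011 + 11×1.008 + 1×14.007 + 1×15.999 = 101.149 → 101.15 g/mol.

101.15 g/mol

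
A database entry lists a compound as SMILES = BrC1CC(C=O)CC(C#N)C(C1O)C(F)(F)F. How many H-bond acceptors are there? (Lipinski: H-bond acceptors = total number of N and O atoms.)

3

N atoms: 1; O atoms: 2.
Lipinski HBA = 1 + 2 = 3.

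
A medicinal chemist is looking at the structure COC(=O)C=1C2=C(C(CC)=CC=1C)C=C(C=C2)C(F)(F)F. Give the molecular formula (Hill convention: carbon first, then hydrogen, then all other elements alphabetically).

Walk through each heavy atom and fill implicit hydrogens from standard valence (C 4, N 3, O 2, S 2, halogen 1):
  atom 1: C, bond orders sum to 1 (valence 4) → 3 H
  atom 2: O, bond orders sum to 2 (valence 2) → 0 H
  atom 3: C, bond orders sum to 4 (valence 4) → 0 H
  atom 4: O, bond orders sum to 2 (valence 2) → 0 H
  atom 5: C, bond orders sum to 4 (valence 4) → 0 H
  atom 6: C, bond orders sum to 4 (valence 4) → 0 H
  atom 7: C, bond orders sum to 4 (valence 4) → 0 H
  atom 8: C, bond orders sum to 4 (valence 4) → 0 H
  atom 9: C, bond orders sum to 2 (valence 4) → 2 H
  atom 10: C, bond orders sum to 1 (valence 4) → 3 H
  atom 11: C, bond orders sum to 3 (valence 4) → 1 H
  atom 12: C, bond orders sum to 4 (valence 4) → 0 H
  atom 13: C, bond orders sum to 1 (valence 4) → 3 H
  atom 14: C, bond orders sum to 3 (valence 4) → 1 H
  atom 15: C, bond orders sum to 4 (valence 4) → 0 H
  atom 16: C, bond orders sum to 3 (valence 4) → 1 H
  atom 17: C, bond orders sum to 3 (valence 4) → 1 H
  atom 18: C, bond orders sum to 4 (valence 4) → 0 H
  atom 19: F (halogen, monovalent) → 0 H
  atom 20: F (halogen, monovalent) → 0 H
  atom 21: F (halogen, monovalent) → 0 H
Totals → C:16, H:15, F:3, O:2.
In Hill order: C16H15F3O2.

C16H15F3O2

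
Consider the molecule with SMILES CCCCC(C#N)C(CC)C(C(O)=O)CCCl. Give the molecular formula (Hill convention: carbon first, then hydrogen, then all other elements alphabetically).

Walk through each heavy atom and fill implicit hydrogens from standard valence (C 4, N 3, O 2, S 2, halogen 1):
  atom 1: C, bond orders sum to 1 (valence 4) → 3 H
  atom 2: C, bond orders sum to 2 (valence 4) → 2 H
  atom 3: C, bond orders sum to 2 (valence 4) → 2 H
  atom 4: C, bond orders sum to 2 (valence 4) → 2 H
  atom 5: C, bond orders sum to 3 (valence 4) → 1 H
  atom 6: C, bond orders sum to 4 (valence 4) → 0 H
  atom 7: N, bond orders sum to 3 (valence 3) → 0 H
  atom 8: C, bond orders sum to 3 (valence 4) → 1 H
  atom 9: C, bond orders sum to 2 (valence 4) → 2 H
  atom 10: C, bond orders sum to 1 (valence 4) → 3 H
  atom 11: C, bond orders sum to 3 (valence 4) → 1 H
  atom 12: C, bond orders sum to 4 (valence 4) → 0 H
  atom 13: O, bond orders sum to 1 (valence 2) → 1 H
  atom 14: O, bond orders sum to 2 (valence 2) → 0 H
  atom 15: C, bond orders sum to 2 (valence 4) → 2 H
  atom 16: C, bond orders sum to 2 (valence 4) → 2 H
  atom 17: Cl (halogen, monovalent) → 0 H
Totals → C:13, H:22, Cl:1, N:1, O:2.
In Hill order: C13H22ClNO2.

C13H22ClNO2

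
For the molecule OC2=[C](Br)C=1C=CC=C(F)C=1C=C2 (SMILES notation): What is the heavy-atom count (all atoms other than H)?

13

Every atom symbol written in the SMILES (organic subset) is one heavy atom; implicit H are not written.
Heavy atoms by element → Br:1, C:10, F:1, O:1.
Total: 13.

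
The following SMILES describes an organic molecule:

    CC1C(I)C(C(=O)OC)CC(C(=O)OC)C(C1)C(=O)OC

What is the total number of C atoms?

Count every carbon token in the SMILES (each C, including those in ring-closure positions and inside branches).
Carbon count: 14.

14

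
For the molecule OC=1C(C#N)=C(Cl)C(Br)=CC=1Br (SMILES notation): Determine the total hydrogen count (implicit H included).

2

Walk through each heavy atom and fill implicit hydrogens from standard valence (C 4, N 3, O 2, S 2, halogen 1):
  atom 1: O, bond orders sum to 1 (valence 2) → 1 H
  atom 2: C, bond orders sum to 4 (valence 4) → 0 H
  atom 3: C, bond orders sum to 4 (valence 4) → 0 H
  atom 4: C, bond orders sum to 4 (valence 4) → 0 H
  atom 5: N, bond orders sum to 3 (valence 3) → 0 H
  atom 6: C, bond orders sum to 4 (valence 4) → 0 H
  atom 7: Cl (halogen, monovalent) → 0 H
  atom 8: C, bond orders sum to 4 (valence 4) → 0 H
  atom 9: Br (halogen, monovalent) → 0 H
  atom 10: C, bond orders sum to 3 (valence 4) → 1 H
  atom 11: C, bond orders sum to 4 (valence 4) → 0 H
  atom 12: Br (halogen, monovalent) → 0 H
Total hydrogens: 2.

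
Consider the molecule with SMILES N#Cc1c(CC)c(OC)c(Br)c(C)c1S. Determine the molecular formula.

C11H12BrNOS

Walk through each heavy atom and fill implicit hydrogens from standard valence (C 4, N 3, O 2, S 2, halogen 1); for lowercase aromatic atoms, an aromatic c carries 1 H when it has two neighbours and 0 H with three, and aromatic n carries 0 H:
  atom 1: N, bond orders sum to 3 (valence 3) → 0 H
  atom 2: C, bond orders sum to 4 (valence 4) → 0 H
  atom 3: aromatic c, 3 neighbours → 0 H
  atom 4: aromatic c, 3 neighbours → 0 H
  atom 5: C, bond orders sum to 2 (valence 4) → 2 H
  atom 6: C, bond orders sum to 1 (valence 4) → 3 H
  atom 7: aromatic c, 3 neighbours → 0 H
  atom 8: O, bond orders sum to 2 (valence 2) → 0 H
  atom 9: C, bond orders sum to 1 (valence 4) → 3 H
  atom 10: aromatic c, 3 neighbours → 0 H
  atom 11: Br (halogen, monovalent) → 0 H
  atom 12: aromatic c, 3 neighbours → 0 H
  atom 13: C, bond orders sum to 1 (valence 4) → 3 H
  atom 14: aromatic c, 3 neighbours → 0 H
  atom 15: S, bond orders sum to 1 (valence 2) → 1 H
Totals → C:11, H:12, Br:1, N:1, O:1, S:1.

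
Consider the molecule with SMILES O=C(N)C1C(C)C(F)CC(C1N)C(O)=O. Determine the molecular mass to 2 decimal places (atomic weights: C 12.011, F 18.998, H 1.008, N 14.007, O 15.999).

First, the molecular formula is C9H15FN2O3 (counting implicit H from valence).
  C: 9 × 12.011 = 108.099
  F: 1 × 18.998 = 18.998
  H: 15 × 1.008 = 15.120
  N: 2 × 14.007 = 28.014
  O: 3 × 15.999 = 47.997
Sum: 9×12.011 + 1×18.998 + 15×1.008 + 2×14.007 + 3×15.999 = 218.228 → 218.23 g/mol.

218.23 g/mol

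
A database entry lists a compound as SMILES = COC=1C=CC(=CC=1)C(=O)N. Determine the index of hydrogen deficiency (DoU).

5

Degree of unsaturation = (number of rings) + (number of π bonds).
Ring closures in the SMILES: 1.
π bonds: 4 double bonds (each 1 DoU) → 4 DoU from unsaturation.
Total DoU = 1 + 4 = 5.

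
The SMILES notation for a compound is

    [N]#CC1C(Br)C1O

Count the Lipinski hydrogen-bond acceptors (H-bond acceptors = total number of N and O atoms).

N atoms: 1; O atoms: 1.
Lipinski HBA = 1 + 1 = 2.

2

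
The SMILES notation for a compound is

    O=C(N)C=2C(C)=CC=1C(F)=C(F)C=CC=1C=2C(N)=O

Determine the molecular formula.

Walk through each heavy atom and fill implicit hydrogens from standard valence (C 4, N 3, O 2, S 2, halogen 1):
  atom 1: O, bond orders sum to 2 (valence 2) → 0 H
  atom 2: C, bond orders sum to 4 (valence 4) → 0 H
  atom 3: N, bond orders sum to 1 (valence 3) → 2 H
  atom 4: C, bond orders sum to 4 (valence 4) → 0 H
  atom 5: C, bond orders sum to 4 (valence 4) → 0 H
  atom 6: C, bond orders sum to 1 (valence 4) → 3 H
  atom 7: C, bond orders sum to 3 (valence 4) → 1 H
  atom 8: C, bond orders sum to 4 (valence 4) → 0 H
  atom 9: C, bond orders sum to 4 (valence 4) → 0 H
  atom 10: F (halogen, monovalent) → 0 H
  atom 11: C, bond orders sum to 4 (valence 4) → 0 H
  atom 12: F (halogen, monovalent) → 0 H
  atom 13: C, bond orders sum to 3 (valence 4) → 1 H
  atom 14: C, bond orders sum to 3 (valence 4) → 1 H
  atom 15: C, bond orders sum to 4 (valence 4) → 0 H
  atom 16: C, bond orders sum to 4 (valence 4) → 0 H
  atom 17: C, bond orders sum to 4 (valence 4) → 0 H
  atom 18: N, bond orders sum to 1 (valence 3) → 2 H
  atom 19: O, bond orders sum to 2 (valence 2) → 0 H
Totals → C:13, H:10, F:2, N:2, O:2.
In Hill order: C13H10F2N2O2.

C13H10F2N2O2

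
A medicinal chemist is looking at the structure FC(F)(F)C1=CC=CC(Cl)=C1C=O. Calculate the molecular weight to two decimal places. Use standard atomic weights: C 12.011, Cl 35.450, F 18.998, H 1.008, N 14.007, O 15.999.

208.56 g/mol

First, the molecular formula is C8H4ClF3O (counting implicit H from valence).
  C: 8 × 12.011 = 96.088
  Cl: 1 × 35.450 = 35.450
  F: 3 × 18.998 = 56.994
  H: 4 × 1.008 = 4.032
  O: 1 × 15.999 = 15.999
Sum: 8×12.011 + 1×35.450 + 3×18.998 + 4×1.008 + 1×15.999 = 208.563 → 208.56 g/mol.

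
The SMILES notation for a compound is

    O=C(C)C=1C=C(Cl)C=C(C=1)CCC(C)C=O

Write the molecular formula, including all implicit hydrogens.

C13H15ClO2

Walk through each heavy atom and fill implicit hydrogens from standard valence (C 4, N 3, O 2, S 2, halogen 1):
  atom 1: O, bond orders sum to 2 (valence 2) → 0 H
  atom 2: C, bond orders sum to 4 (valence 4) → 0 H
  atom 3: C, bond orders sum to 1 (valence 4) → 3 H
  atom 4: C, bond orders sum to 4 (valence 4) → 0 H
  atom 5: C, bond orders sum to 3 (valence 4) → 1 H
  atom 6: C, bond orders sum to 4 (valence 4) → 0 H
  atom 7: Cl (halogen, monovalent) → 0 H
  atom 8: C, bond orders sum to 3 (valence 4) → 1 H
  atom 9: C, bond orders sum to 4 (valence 4) → 0 H
  atom 10: C, bond orders sum to 3 (valence 4) → 1 H
  atom 11: C, bond orders sum to 2 (valence 4) → 2 H
  atom 12: C, bond orders sum to 2 (valence 4) → 2 H
  atom 13: C, bond orders sum to 3 (valence 4) → 1 H
  atom 14: C, bond orders sum to 1 (valence 4) → 3 H
  atom 15: C, bond orders sum to 3 (valence 4) → 1 H
  atom 16: O, bond orders sum to 2 (valence 2) → 0 H
Totals → C:13, H:15, Cl:1, O:2.
In Hill order: C13H15ClO2.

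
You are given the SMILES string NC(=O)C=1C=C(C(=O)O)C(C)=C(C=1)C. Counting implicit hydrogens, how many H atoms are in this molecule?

11

Walk through each heavy atom and fill implicit hydrogens from standard valence (C 4, N 3, O 2, S 2, halogen 1):
  atom 1: N, bond orders sum to 1 (valence 3) → 2 H
  atom 2: C, bond orders sum to 4 (valence 4) → 0 H
  atom 3: O, bond orders sum to 2 (valence 2) → 0 H
  atom 4: C, bond orders sum to 4 (valence 4) → 0 H
  atom 5: C, bond orders sum to 3 (valence 4) → 1 H
  atom 6: C, bond orders sum to 4 (valence 4) → 0 H
  atom 7: C, bond orders sum to 4 (valence 4) → 0 H
  atom 8: O, bond orders sum to 2 (valence 2) → 0 H
  atom 9: O, bond orders sum to 1 (valence 2) → 1 H
  atom 10: C, bond orders sum to 4 (valence 4) → 0 H
  atom 11: C, bond orders sum to 1 (valence 4) → 3 H
  atom 12: C, bond orders sum to 4 (valence 4) → 0 H
  atom 13: C, bond orders sum to 3 (valence 4) → 1 H
  atom 14: C, bond orders sum to 1 (valence 4) → 3 H
Total hydrogens: 11.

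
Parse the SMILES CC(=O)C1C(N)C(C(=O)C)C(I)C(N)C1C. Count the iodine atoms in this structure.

1

Scan the SMILES for I atoms (remember two-letter symbols like Cl and Br are single atoms).
Iodine count: 1.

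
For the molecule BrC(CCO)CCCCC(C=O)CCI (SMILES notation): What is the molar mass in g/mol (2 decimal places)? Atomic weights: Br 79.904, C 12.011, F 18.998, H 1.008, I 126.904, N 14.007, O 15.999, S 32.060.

391.09 g/mol

First, the molecular formula is C11H20BrIO2 (counting implicit H from valence).
  Br: 1 × 79.904 = 79.904
  C: 11 × 12.011 = 132.121
  H: 20 × 1.008 = 20.160
  I: 1 × 126.904 = 126.904
  O: 2 × 15.999 = 31.998
Sum: 1×79.904 + 11×12.011 + 20×1.008 + 1×126.904 + 2×15.999 = 391.087 → 391.09 g/mol.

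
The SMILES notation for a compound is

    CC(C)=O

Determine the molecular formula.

Walk through each heavy atom and fill implicit hydrogens from standard valence (C 4, N 3, O 2, S 2, halogen 1):
  atom 1: C, bond orders sum to 1 (valence 4) → 3 H
  atom 2: C, bond orders sum to 4 (valence 4) → 0 H
  atom 3: C, bond orders sum to 1 (valence 4) → 3 H
  atom 4: O, bond orders sum to 2 (valence 2) → 0 H
Totals → C:3, H:6, O:1.
In Hill order: C3H6O.

C3H6O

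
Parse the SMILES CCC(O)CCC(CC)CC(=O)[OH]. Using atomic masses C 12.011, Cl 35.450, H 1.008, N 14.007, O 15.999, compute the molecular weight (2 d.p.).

188.27 g/mol

First, the molecular formula is C10H20O3 (counting implicit H from valence).
  C: 10 × 12.011 = 120.110
  H: 20 × 1.008 = 20.160
  O: 3 × 15.999 = 47.997
Sum: 10×12.011 + 20×1.008 + 3×15.999 = 188.267 → 188.27 g/mol.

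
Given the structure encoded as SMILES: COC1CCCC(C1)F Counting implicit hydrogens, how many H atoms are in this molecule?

Walk through each heavy atom and fill implicit hydrogens from standard valence (C 4, N 3, O 2, S 2, halogen 1):
  atom 1: C, bond orders sum to 1 (valence 4) → 3 H
  atom 2: O, bond orders sum to 2 (valence 2) → 0 H
  atom 3: C, bond orders sum to 3 (valence 4) → 1 H
  atom 4: C, bond orders sum to 2 (valence 4) → 2 H
  atom 5: C, bond orders sum to 2 (valence 4) → 2 H
  atom 6: C, bond orders sum to 2 (valence 4) → 2 H
  atom 7: C, bond orders sum to 3 (valence 4) → 1 H
  atom 8: C, bond orders sum to 2 (valence 4) → 2 H
  atom 9: F (halogen, monovalent) → 0 H
Total hydrogens: 13.

13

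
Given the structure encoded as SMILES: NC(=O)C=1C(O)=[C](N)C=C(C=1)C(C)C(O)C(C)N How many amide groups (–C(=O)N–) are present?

1

The amide motif appears at heavy-atom position 2 in the SMILES.
Other groups present: 2 hydroxyl, 2 primary amine.
Amide count: 1.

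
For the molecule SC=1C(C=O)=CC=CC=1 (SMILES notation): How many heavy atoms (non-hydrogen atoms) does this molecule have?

Every atom symbol written in the SMILES (organic subset) is one heavy atom; implicit H are not written.
Heavy atoms by element → C:7, O:1, S:1.
Total: 9.

9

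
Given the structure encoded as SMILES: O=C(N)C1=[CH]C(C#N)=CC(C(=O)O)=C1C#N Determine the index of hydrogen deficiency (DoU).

10

Molecular formula: C10H5N3O3.
DoU = (2C + 2 + N − H − X) / 2, where X is the halogen count and O/S are ignored.
    = (2·10 + 2 + 3 − 5 − 0) / 2 = 20 / 2 = 10.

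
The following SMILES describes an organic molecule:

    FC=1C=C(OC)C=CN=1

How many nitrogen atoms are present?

1

Scan the SMILES for N atoms (remember two-letter symbols like Cl and Br are single atoms).
Nitrogen count: 1.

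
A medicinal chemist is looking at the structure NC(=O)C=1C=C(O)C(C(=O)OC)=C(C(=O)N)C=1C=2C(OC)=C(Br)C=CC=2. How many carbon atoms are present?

17

Count every carbon token in the SMILES (each C, including those in ring-closure positions and inside branches).
Carbon count: 17.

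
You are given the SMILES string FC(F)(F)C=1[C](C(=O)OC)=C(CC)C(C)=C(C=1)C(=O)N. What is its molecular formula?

Walk through each heavy atom and fill implicit hydrogens from standard valence (C 4, N 3, O 2, S 2, halogen 1):
  atom 1: F (halogen, monovalent) → 0 H
  atom 2: C, bond orders sum to 4 (valence 4) → 0 H
  atom 3: F (halogen, monovalent) → 0 H
  atom 4: F (halogen, monovalent) → 0 H
  atom 5: C, bond orders sum to 4 (valence 4) → 0 H
  atom 6: C with explicit H count 0
  atom 7: C, bond orders sum to 4 (valence 4) → 0 H
  atom 8: O, bond orders sum to 2 (valence 2) → 0 H
  atom 9: O, bond orders sum to 2 (valence 2) → 0 H
  atom 10: C, bond orders sum to 1 (valence 4) → 3 H
  atom 11: C, bond orders sum to 4 (valence 4) → 0 H
  atom 12: C, bond orders sum to 2 (valence 4) → 2 H
  atom 13: C, bond orders sum to 1 (valence 4) → 3 H
  atom 14: C, bond orders sum to 4 (valence 4) → 0 H
  atom 15: C, bond orders sum to 1 (valence 4) → 3 H
  atom 16: C, bond orders sum to 4 (valence 4) → 0 H
  atom 17: C, bond orders sum to 3 (valence 4) → 1 H
  atom 18: C, bond orders sum to 4 (valence 4) → 0 H
  atom 19: O, bond orders sum to 2 (valence 2) → 0 H
  atom 20: N, bond orders sum to 1 (valence 3) → 2 H
Totals → C:13, H:14, F:3, N:1, O:3.

C13H14F3NO3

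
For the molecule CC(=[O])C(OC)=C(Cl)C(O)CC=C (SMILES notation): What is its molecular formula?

C9H13ClO3

Walk through each heavy atom and fill implicit hydrogens from standard valence (C 4, N 3, O 2, S 2, halogen 1):
  atom 1: C, bond orders sum to 1 (valence 4) → 3 H
  atom 2: C, bond orders sum to 4 (valence 4) → 0 H
  atom 3: O with explicit H count 0
  atom 4: C, bond orders sum to 4 (valence 4) → 0 H
  atom 5: O, bond orders sum to 2 (valence 2) → 0 H
  atom 6: C, bond orders sum to 1 (valence 4) → 3 H
  atom 7: C, bond orders sum to 4 (valence 4) → 0 H
  atom 8: Cl (halogen, monovalent) → 0 H
  atom 9: C, bond orders sum to 3 (valence 4) → 1 H
  atom 10: O, bond orders sum to 1 (valence 2) → 1 H
  atom 11: C, bond orders sum to 2 (valence 4) → 2 H
  atom 12: C, bond orders sum to 3 (valence 4) → 1 H
  atom 13: C, bond orders sum to 2 (valence 4) → 2 H
Totals → C:9, H:13, Cl:1, O:3.
In Hill order: C9H13ClO3.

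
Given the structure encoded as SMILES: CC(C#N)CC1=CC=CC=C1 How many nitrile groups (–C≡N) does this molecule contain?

1

The nitrile motif appears at heavy-atom position 3 in the SMILES.
Nitrile count: 1.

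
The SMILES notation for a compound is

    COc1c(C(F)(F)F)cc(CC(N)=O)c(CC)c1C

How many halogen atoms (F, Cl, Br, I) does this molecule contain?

3

Halogen atoms appear at heavy-atom positions 6, 7, 8 (3×F).
Other groups present: 1 amide, 1 ether.
Halogen count: 3.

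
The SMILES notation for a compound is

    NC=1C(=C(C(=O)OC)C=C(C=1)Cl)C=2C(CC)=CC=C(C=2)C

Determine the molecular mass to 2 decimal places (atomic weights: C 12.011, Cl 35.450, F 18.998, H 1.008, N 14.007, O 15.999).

First, the molecular formula is C17H18ClNO2 (counting implicit H from valence).
  C: 17 × 12.011 = 204.187
  Cl: 1 × 35.450 = 35.450
  H: 18 × 1.008 = 18.144
  N: 1 × 14.007 = 14.007
  O: 2 × 15.999 = 31.998
Sum: 17×12.011 + 1×35.450 + 18×1.008 + 1×14.007 + 2×15.999 = 303.786 → 303.79 g/mol.

303.79 g/mol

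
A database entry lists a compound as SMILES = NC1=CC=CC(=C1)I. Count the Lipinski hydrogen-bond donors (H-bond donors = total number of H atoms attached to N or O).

2

Donors: find every N or O and count the H atoms it carries.
  atom 1 (N): bond orders sum to 1 → 2 H
Lipinski HBD = 2.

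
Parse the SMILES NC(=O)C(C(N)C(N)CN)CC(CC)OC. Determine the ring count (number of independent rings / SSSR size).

0

In SMILES, each pair of matching ring-closure digits denotes one ring-closing bond; the number of such bonds equals the number of independent rings.
Ring-closure bonds here: 0.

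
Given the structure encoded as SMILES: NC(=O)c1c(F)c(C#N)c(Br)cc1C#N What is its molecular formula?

Walk through each heavy atom and fill implicit hydrogens from standard valence (C 4, N 3, O 2, S 2, halogen 1); for lowercase aromatic atoms, an aromatic c carries 1 H when it has two neighbours and 0 H with three, and aromatic n carries 0 H:
  atom 1: N, bond orders sum to 1 (valence 3) → 2 H
  atom 2: C, bond orders sum to 4 (valence 4) → 0 H
  atom 3: O, bond orders sum to 2 (valence 2) → 0 H
  atom 4: aromatic c, 3 neighbours → 0 H
  atom 5: aromatic c, 3 neighbours → 0 H
  atom 6: F (halogen, monovalent) → 0 H
  atom 7: aromatic c, 3 neighbours → 0 H
  atom 8: C, bond orders sum to 4 (valence 4) → 0 H
  atom 9: N, bond orders sum to 3 (valence 3) → 0 H
  atom 10: aromatic c, 3 neighbours → 0 H
  atom 11: Br (halogen, monovalent) → 0 H
  atom 12: aromatic c, 2 neighbours → 1 H
  atom 13: aromatic c, 3 neighbours → 0 H
  atom 14: C, bond orders sum to 4 (valence 4) → 0 H
  atom 15: N, bond orders sum to 3 (valence 3) → 0 H
Totals → C:9, H:3, Br:1, F:1, N:3, O:1.
In Hill order: C9H3BrFN3O.

C9H3BrFN3O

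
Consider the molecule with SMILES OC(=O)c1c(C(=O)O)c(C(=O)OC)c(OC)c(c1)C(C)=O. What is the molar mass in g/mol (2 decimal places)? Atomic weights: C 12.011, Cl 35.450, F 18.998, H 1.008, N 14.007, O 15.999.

First, the molecular formula is C13H12O8 (counting implicit H from valence).
  C: 13 × 12.011 = 156.143
  H: 12 × 1.008 = 12.096
  O: 8 × 15.999 = 127.992
Sum: 13×12.011 + 12×1.008 + 8×15.999 = 296.231 → 296.23 g/mol.

296.23 g/mol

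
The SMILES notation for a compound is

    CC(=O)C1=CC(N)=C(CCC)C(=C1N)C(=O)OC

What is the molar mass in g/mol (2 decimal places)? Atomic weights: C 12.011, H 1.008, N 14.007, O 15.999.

250.30 g/mol

First, the molecular formula is C13H18N2O3 (counting implicit H from valence).
  C: 13 × 12.011 = 156.143
  H: 18 × 1.008 = 18.144
  N: 2 × 14.007 = 28.014
  O: 3 × 15.999 = 47.997
Sum: 13×12.011 + 18×1.008 + 2×14.007 + 3×15.999 = 250.298 → 250.30 g/mol.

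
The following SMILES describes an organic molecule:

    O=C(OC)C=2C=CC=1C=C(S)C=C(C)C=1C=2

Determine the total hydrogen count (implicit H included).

Walk through each heavy atom and fill implicit hydrogens from standard valence (C 4, N 3, O 2, S 2, halogen 1):
  atom 1: O, bond orders sum to 2 (valence 2) → 0 H
  atom 2: C, bond orders sum to 4 (valence 4) → 0 H
  atom 3: O, bond orders sum to 2 (valence 2) → 0 H
  atom 4: C, bond orders sum to 1 (valence 4) → 3 H
  atom 5: C, bond orders sum to 4 (valence 4) → 0 H
  atom 6: C, bond orders sum to 3 (valence 4) → 1 H
  atom 7: C, bond orders sum to 3 (valence 4) → 1 H
  atom 8: C, bond orders sum to 4 (valence 4) → 0 H
  atom 9: C, bond orders sum to 3 (valence 4) → 1 H
  atom 10: C, bond orders sum to 4 (valence 4) → 0 H
  atom 11: S, bond orders sum to 1 (valence 2) → 1 H
  atom 12: C, bond orders sum to 3 (valence 4) → 1 H
  atom 13: C, bond orders sum to 4 (valence 4) → 0 H
  atom 14: C, bond orders sum to 1 (valence 4) → 3 H
  atom 15: C, bond orders sum to 4 (valence 4) → 0 H
  atom 16: C, bond orders sum to 3 (valence 4) → 1 H
Total hydrogens: 12.

12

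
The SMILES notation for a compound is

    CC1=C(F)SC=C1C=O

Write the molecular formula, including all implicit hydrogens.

C6H5FOS

Walk through each heavy atom and fill implicit hydrogens from standard valence (C 4, N 3, O 2, S 2, halogen 1):
  atom 1: C, bond orders sum to 1 (valence 4) → 3 H
  atom 2: C, bond orders sum to 4 (valence 4) → 0 H
  atom 3: C, bond orders sum to 4 (valence 4) → 0 H
  atom 4: F (halogen, monovalent) → 0 H
  atom 5: S, bond orders sum to 2 (valence 2) → 0 H
  atom 6: C, bond orders sum to 3 (valence 4) → 1 H
  atom 7: C, bond orders sum to 4 (valence 4) → 0 H
  atom 8: C, bond orders sum to 3 (valence 4) → 1 H
  atom 9: O, bond orders sum to 2 (valence 2) → 0 H
Totals → C:6, H:5, F:1, O:1, S:1.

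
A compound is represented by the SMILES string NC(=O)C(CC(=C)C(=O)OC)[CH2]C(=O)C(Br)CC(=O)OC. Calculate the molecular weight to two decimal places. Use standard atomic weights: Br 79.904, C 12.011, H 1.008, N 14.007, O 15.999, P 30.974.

364.19 g/mol

First, the molecular formula is C13H18BrNO6 (counting implicit H from valence).
  Br: 1 × 79.904 = 79.904
  C: 13 × 12.011 = 156.143
  H: 18 × 1.008 = 18.144
  N: 1 × 14.007 = 14.007
  O: 6 × 15.999 = 95.994
Sum: 1×79.904 + 13×12.011 + 18×1.008 + 1×14.007 + 6×15.999 = 364.192 → 364.19 g/mol.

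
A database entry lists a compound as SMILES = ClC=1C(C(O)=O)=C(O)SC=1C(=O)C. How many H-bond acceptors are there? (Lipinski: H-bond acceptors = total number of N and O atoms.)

N atoms: 0; O atoms: 4.
Lipinski HBA = 0 + 4 = 4.

4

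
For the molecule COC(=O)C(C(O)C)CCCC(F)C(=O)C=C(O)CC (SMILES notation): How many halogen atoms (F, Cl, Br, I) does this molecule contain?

Halogen atoms appear at heavy-atom position 13 (1×F).
Other groups present: 1 alkene, 1 ester, 2 hydroxyl, 1 ketone.
Halogen count: 1.

1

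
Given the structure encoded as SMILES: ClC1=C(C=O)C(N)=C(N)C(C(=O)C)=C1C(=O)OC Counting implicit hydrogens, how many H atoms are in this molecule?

Walk through each heavy atom and fill implicit hydrogens from standard valence (C 4, N 3, O 2, S 2, halogen 1):
  atom 1: Cl (halogen, monovalent) → 0 H
  atom 2: C, bond orders sum to 4 (valence 4) → 0 H
  atom 3: C, bond orders sum to 4 (valence 4) → 0 H
  atom 4: C, bond orders sum to 3 (valence 4) → 1 H
  atom 5: O, bond orders sum to 2 (valence 2) → 0 H
  atom 6: C, bond orders sum to 4 (valence 4) → 0 H
  atom 7: N, bond orders sum to 1 (valence 3) → 2 H
  atom 8: C, bond orders sum to 4 (valence 4) → 0 H
  atom 9: N, bond orders sum to 1 (valence 3) → 2 H
  atom 10: C, bond orders sum to 4 (valence 4) → 0 H
  atom 11: C, bond orders sum to 4 (valence 4) → 0 H
  atom 12: O, bond orders sum to 2 (valence 2) → 0 H
  atom 13: C, bond orders sum to 1 (valence 4) → 3 H
  atom 14: C, bond orders sum to 4 (valence 4) → 0 H
  atom 15: C, bond orders sum to 4 (valence 4) → 0 H
  atom 16: O, bond orders sum to 2 (valence 2) → 0 H
  atom 17: O, bond orders sum to 2 (valence 2) → 0 H
  atom 18: C, bond orders sum to 1 (valence 4) → 3 H
Total hydrogens: 11.

11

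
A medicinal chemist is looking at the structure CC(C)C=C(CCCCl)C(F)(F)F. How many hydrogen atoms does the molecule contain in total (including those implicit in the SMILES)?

14

Walk through each heavy atom and fill implicit hydrogens from standard valence (C 4, N 3, O 2, S 2, halogen 1):
  atom 1: C, bond orders sum to 1 (valence 4) → 3 H
  atom 2: C, bond orders sum to 3 (valence 4) → 1 H
  atom 3: C, bond orders sum to 1 (valence 4) → 3 H
  atom 4: C, bond orders sum to 3 (valence 4) → 1 H
  atom 5: C, bond orders sum to 4 (valence 4) → 0 H
  atom 6: C, bond orders sum to 2 (valence 4) → 2 H
  atom 7: C, bond orders sum to 2 (valence 4) → 2 H
  atom 8: C, bond orders sum to 2 (valence 4) → 2 H
  atom 9: Cl (halogen, monovalent) → 0 H
  atom 10: C, bond orders sum to 4 (valence 4) → 0 H
  atom 11: F (halogen, monovalent) → 0 H
  atom 12: F (halogen, monovalent) → 0 H
  atom 13: F (halogen, monovalent) → 0 H
Total hydrogens: 14.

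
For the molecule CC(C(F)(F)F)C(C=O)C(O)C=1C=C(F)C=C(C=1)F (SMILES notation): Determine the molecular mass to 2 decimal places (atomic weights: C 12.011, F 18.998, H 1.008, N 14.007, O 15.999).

282.21 g/mol

First, the molecular formula is C12H11F5O2 (counting implicit H from valence).
  C: 12 × 12.011 = 144.132
  F: 5 × 18.998 = 94.990
  H: 11 × 1.008 = 11.088
  O: 2 × 15.999 = 31.998
Sum: 12×12.011 + 5×18.998 + 11×1.008 + 2×15.999 = 282.208 → 282.21 g/mol.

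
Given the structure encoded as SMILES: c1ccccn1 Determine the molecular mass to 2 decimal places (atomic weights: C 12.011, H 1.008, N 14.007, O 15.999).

79.10 g/mol

First, the molecular formula is C5H5N (counting implicit H from valence).
  C: 5 × 12.011 = 60.055
  H: 5 × 1.008 = 5.040
  N: 1 × 14.007 = 14.007
Sum: 5×12.011 + 5×1.008 + 1×14.007 = 79.102 → 79.10 g/mol.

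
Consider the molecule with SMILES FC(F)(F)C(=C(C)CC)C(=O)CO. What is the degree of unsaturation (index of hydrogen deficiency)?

Degree of unsaturation = (number of rings) + (number of π bonds).
Ring closures in the SMILES: 0.
π bonds: 2 double bonds (each 1 DoU) → 2 DoU from unsaturation.
Total DoU = 0 + 2 = 2.

2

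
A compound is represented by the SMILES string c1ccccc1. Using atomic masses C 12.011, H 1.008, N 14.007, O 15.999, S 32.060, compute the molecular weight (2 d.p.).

First, the molecular formula is C6H6 (counting implicit H from valence).
  C: 6 × 12.011 = 72.066
  H: 6 × 1.008 = 6.048
Sum: 6×12.011 + 6×1.008 = 78.114 → 78.11 g/mol.

78.11 g/mol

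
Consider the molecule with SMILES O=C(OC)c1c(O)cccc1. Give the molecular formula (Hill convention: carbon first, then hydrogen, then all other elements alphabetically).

C8H8O3

Walk through each heavy atom and fill implicit hydrogens from standard valence (C 4, N 3, O 2, S 2, halogen 1); for lowercase aromatic atoms, an aromatic c carries 1 H when it has two neighbours and 0 H with three, and aromatic n carries 0 H:
  atom 1: O, bond orders sum to 2 (valence 2) → 0 H
  atom 2: C, bond orders sum to 4 (valence 4) → 0 H
  atom 3: O, bond orders sum to 2 (valence 2) → 0 H
  atom 4: C, bond orders sum to 1 (valence 4) → 3 H
  atom 5: aromatic c, 3 neighbours → 0 H
  atom 6: aromatic c, 3 neighbours → 0 H
  atom 7: O, bond orders sum to 1 (valence 2) → 1 H
  atom 8: aromatic c, 2 neighbours → 1 H
  atom 9: aromatic c, 2 neighbours → 1 H
  atom 10: aromatic c, 2 neighbours → 1 H
  atom 11: aromatic c, 2 neighbours → 1 H
Totals → C:8, H:8, O:3.
In Hill order: C8H8O3.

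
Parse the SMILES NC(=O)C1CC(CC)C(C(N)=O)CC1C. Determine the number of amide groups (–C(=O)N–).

2

The amide motif appears at heavy-atom positions 2, 10 in the SMILES.
Amide count: 2.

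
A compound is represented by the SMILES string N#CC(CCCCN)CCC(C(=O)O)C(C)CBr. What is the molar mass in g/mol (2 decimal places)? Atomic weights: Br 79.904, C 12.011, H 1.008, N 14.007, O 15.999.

319.24 g/mol

First, the molecular formula is C13H23BrN2O2 (counting implicit H from valence).
  Br: 1 × 79.904 = 79.904
  C: 13 × 12.011 = 156.143
  H: 23 × 1.008 = 23.184
  N: 2 × 14.007 = 28.014
  O: 2 × 15.999 = 31.998
Sum: 1×79.904 + 13×12.011 + 23×1.008 + 2×14.007 + 2×15.999 = 319.243 → 319.24 g/mol.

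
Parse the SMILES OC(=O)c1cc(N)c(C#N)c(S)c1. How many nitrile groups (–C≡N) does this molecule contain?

1

The nitrile motif appears at heavy-atom position 9 in the SMILES.
Other groups present: 1 carboxylic acid, 1 primary amine, 1 thiol.
Nitrile count: 1.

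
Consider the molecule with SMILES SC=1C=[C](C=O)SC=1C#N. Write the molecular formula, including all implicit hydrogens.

Walk through each heavy atom and fill implicit hydrogens from standard valence (C 4, N 3, O 2, S 2, halogen 1):
  atom 1: S, bond orders sum to 1 (valence 2) → 1 H
  atom 2: C, bond orders sum to 4 (valence 4) → 0 H
  atom 3: C, bond orders sum to 3 (valence 4) → 1 H
  atom 4: C with explicit H count 0
  atom 5: C, bond orders sum to 3 (valence 4) → 1 H
  atom 6: O, bond orders sum to 2 (valence 2) → 0 H
  atom 7: S, bond orders sum to 2 (valence 2) → 0 H
  atom 8: C, bond orders sum to 4 (valence 4) → 0 H
  atom 9: C, bond orders sum to 4 (valence 4) → 0 H
  atom 10: N, bond orders sum to 3 (valence 3) → 0 H
Totals → C:6, H:3, N:1, O:1, S:2.
In Hill order: C6H3NOS2.

C6H3NOS2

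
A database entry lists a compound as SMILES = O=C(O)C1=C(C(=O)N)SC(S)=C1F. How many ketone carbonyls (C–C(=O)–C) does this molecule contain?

Scan the SMILES for the ketone motif — none present.
Groups that are present: 1 amide, 1 carboxylic acid, 1 thiol.

0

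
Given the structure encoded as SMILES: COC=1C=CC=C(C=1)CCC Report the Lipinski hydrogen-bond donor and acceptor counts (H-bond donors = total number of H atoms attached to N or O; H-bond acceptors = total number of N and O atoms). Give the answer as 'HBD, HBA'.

Donors: find every N or O and count the H atoms it carries.
  atom 2 (O): bond orders sum to 2 → 0 H
Lipinski HBD = 0.
Acceptors: N atoms = 0, O atoms = 1 → HBA = 1.

0, 1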